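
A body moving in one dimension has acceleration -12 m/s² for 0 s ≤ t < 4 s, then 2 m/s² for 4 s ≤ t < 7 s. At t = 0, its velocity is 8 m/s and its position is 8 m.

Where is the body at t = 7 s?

-167 m

On each constant-a segment, Δv = aΔt and Δx = v₀Δt + ½aΔt²; chain segment to segment.
0–4 s: v starts 8 m/s; Δx = 8·4 + ½·-12·4² = -64 m; v ends -40 m/s.
4–7 s: v starts -40 m/s; Δx = -40·3 + ½·2·3² = -111 m; v ends -34 m/s.
x(7) = 8 + Σ Δx = -167 m.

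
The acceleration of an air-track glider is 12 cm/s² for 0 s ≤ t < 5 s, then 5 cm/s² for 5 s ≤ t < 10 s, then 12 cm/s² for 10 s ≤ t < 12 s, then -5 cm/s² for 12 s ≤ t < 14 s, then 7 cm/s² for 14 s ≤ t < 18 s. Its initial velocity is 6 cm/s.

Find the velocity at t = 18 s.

133 cm/s

Δv equals the area under the a-t graph; then v = v₀ + Δv.
0–5 s: 12 × 5 = 60 cm/s
5–10 s: 5 × 5 = 25 cm/s
10–12 s: 12 × 2 = 24 cm/s
12–14 s: -5 × 2 = -10 cm/s
14–18 s: 7 × 4 = 28 cm/s
Δv = 127 cm/s, so v(18) = 6 + (127) = 133 cm/s.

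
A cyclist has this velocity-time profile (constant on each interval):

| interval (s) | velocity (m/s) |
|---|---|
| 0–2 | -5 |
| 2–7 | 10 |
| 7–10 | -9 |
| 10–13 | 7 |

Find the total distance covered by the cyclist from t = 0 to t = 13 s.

108 m

Total distance travelled is ∫|v| dt — sum the magnitudes of each area piece.
0–2 s: |-5| × 2 = 10 m
2–7 s: |10| × 5 = 50 m
7–10 s: |-9| × 3 = 27 m
10–13 s: |7| × 3 = 21 m
Total distance = 108 m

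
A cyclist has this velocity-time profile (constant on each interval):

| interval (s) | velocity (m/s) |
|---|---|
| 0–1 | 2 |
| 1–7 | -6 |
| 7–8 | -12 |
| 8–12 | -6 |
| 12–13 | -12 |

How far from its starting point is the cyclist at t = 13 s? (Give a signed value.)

Net displacement equals the area under the velocity-time graph (areas below the axis count negative).
0–1 s: 2 × 1 = 2 m
1–7 s: -6 × 6 = -36 m
7–8 s: -12 × 1 = -12 m
8–12 s: -6 × 4 = -24 m
12–13 s: -12 × 1 = -12 m
Net displacement = -82 m

-82 m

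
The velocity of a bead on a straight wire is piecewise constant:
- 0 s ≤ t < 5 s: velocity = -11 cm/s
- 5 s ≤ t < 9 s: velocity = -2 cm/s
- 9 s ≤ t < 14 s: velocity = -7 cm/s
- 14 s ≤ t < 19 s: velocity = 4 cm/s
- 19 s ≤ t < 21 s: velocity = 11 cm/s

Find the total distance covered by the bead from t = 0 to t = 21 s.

Distance (not displacement) is the total path length: add the absolute areas under v-t.
0–5 s: |-11| × 5 = 55 cm
5–9 s: |-2| × 4 = 8 cm
9–14 s: |-7| × 5 = 35 cm
14–19 s: |4| × 5 = 20 cm
19–21 s: |11| × 2 = 22 cm
Total distance = 140 cm

140 cm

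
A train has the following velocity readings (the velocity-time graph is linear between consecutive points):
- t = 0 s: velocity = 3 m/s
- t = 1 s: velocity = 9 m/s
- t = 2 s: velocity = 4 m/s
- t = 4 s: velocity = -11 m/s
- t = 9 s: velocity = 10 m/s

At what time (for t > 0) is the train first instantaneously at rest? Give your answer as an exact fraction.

t = 38/15 s

v changes sign on 2–4 s (from 4 to -11); the graph is linear there, so v = 0 at t = 2 + (-4)·(4 − 2)/(-11 − 4) = 38/15 s.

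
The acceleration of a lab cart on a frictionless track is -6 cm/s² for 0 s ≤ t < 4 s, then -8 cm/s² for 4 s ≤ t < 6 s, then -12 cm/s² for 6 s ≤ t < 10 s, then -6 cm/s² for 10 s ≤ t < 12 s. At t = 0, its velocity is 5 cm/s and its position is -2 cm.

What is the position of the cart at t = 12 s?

On each constant-a segment, Δv = aΔt and Δx = v₀Δt + ½aΔt²; chain segment to segment.
0–4 s: v starts 5 cm/s; Δx = 5·4 + ½·-6·4² = -28 cm; v ends -19 cm/s.
4–6 s: v starts -19 cm/s; Δx = -19·2 + ½·-8·2² = -54 cm; v ends -35 cm/s.
6–10 s: v starts -35 cm/s; Δx = -35·4 + ½·-12·4² = -236 cm; v ends -83 cm/s.
10–12 s: v starts -83 cm/s; Δx = -83·2 + ½·-6·2² = -178 cm; v ends -95 cm/s.
x(12) = -2 + Σ Δx = -498 cm.

-498 cm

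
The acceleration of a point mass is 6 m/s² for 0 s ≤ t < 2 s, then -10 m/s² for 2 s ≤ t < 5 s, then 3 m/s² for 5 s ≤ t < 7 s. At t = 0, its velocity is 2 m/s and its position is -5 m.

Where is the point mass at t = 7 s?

On each constant-a segment, Δv = aΔt and Δx = v₀Δt + ½aΔt²; chain segment to segment.
0–2 s: v starts 2 m/s; Δx = 2·2 + ½·6·2² = 16 m; v ends 14 m/s.
2–5 s: v starts 14 m/s; Δx = 14·3 + ½·-10·3² = -3 m; v ends -16 m/s.
5–7 s: v starts -16 m/s; Δx = -16·2 + ½·3·2² = -26 m; v ends -10 m/s.
x(7) = -5 + Σ Δx = -18 m.

-18 m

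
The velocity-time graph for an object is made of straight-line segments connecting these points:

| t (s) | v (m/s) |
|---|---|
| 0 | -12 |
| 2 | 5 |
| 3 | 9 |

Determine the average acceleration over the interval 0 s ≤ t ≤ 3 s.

7 m/s²

Average acceleration = Δv/Δt = (9 − -12)/(3 − 0) = 7 m/s².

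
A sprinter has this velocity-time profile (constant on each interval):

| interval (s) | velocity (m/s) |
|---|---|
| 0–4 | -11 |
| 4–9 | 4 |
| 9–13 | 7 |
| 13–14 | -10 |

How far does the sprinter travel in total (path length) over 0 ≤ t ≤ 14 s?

102 m

Total distance travelled is ∫|v| dt — sum the magnitudes of each area piece.
0–4 s: |-11| × 4 = 44 m
4–9 s: |4| × 5 = 20 m
9–13 s: |7| × 4 = 28 m
13–14 s: |-10| × 1 = 10 m
Total distance = 102 m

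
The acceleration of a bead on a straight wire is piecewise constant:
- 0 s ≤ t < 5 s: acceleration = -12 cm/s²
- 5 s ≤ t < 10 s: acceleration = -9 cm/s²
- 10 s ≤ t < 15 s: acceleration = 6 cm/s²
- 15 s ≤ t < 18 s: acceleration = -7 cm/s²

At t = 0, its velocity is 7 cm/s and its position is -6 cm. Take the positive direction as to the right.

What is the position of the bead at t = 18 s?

On each constant-a segment, Δv = aΔt and Δx = v₀Δt + ½aΔt²; chain segment to segment.
0–5 s: v starts 7 cm/s; Δx = 7·5 + ½·-12·5² = -115 cm; v ends -53 cm/s.
5–10 s: v starts -53 cm/s; Δx = -53·5 + ½·-9·5² = -377.5 cm; v ends -98 cm/s.
10–15 s: v starts -98 cm/s; Δx = -98·5 + ½·6·5² = -415 cm; v ends -68 cm/s.
15–18 s: v starts -68 cm/s; Δx = -68·3 + ½·-7·3² = -235.5 cm; v ends -89 cm/s.
x(18) = -6 + Σ Δx = -1149 cm.

-1149 cm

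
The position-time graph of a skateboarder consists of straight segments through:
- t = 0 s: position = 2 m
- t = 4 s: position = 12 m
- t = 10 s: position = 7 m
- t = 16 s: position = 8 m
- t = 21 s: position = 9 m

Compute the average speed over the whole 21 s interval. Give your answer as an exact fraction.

17/21 m/s

Average speed = (total path length)/(elapsed time); on a piecewise-linear x-t graph the path length is Σ|Δx|.
0–4 s: |Δx| = |12 − 2| = 10 m
4–10 s: |Δx| = |7 − 12| = 5 m
10–16 s: |Δx| = |8 − 7| = 1 m
16–21 s: |Δx| = |9 − 8| = 1 m
Total path = 17 m; average speed = 17/21 = 17/21 m/s.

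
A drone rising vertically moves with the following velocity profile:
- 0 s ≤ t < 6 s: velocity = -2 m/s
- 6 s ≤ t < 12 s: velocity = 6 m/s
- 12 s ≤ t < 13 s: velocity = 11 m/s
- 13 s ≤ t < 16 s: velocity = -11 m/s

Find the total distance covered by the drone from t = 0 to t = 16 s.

Distance (not displacement) is the total path length: add the absolute areas under v-t.
0–6 s: |-2| × 6 = 12 m
6–12 s: |6| × 6 = 36 m
12–13 s: |11| × 1 = 11 m
13–16 s: |-11| × 3 = 33 m
Total distance = 92 m

92 m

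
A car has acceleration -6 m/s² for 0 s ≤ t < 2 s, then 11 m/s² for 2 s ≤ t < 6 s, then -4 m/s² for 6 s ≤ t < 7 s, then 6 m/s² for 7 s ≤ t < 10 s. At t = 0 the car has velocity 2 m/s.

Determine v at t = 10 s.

48 m/s

Δv equals the area under the a-t graph; then v = v₀ + Δv.
0–2 s: -6 × 2 = -12 m/s
2–6 s: 11 × 4 = 44 m/s
6–7 s: -4 × 1 = -4 m/s
7–10 s: 6 × 3 = 18 m/s
Δv = 46 m/s, so v(10) = 2 + (46) = 48 m/s.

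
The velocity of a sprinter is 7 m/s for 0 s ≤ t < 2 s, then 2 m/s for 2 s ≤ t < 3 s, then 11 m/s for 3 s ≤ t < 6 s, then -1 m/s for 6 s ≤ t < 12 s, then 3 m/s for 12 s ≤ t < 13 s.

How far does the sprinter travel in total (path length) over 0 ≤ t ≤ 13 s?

Distance (not displacement) is the total path length: add the absolute areas under v-t.
0–2 s: |7| × 2 = 14 m
2–3 s: |2| × 1 = 2 m
3–6 s: |11| × 3 = 33 m
6–12 s: |-1| × 6 = 6 m
12–13 s: |3| × 1 = 3 m
Total distance = 58 m

58 m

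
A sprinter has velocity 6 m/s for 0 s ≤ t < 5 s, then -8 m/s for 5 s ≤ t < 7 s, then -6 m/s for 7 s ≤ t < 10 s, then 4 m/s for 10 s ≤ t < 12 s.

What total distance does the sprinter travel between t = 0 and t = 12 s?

Total distance travelled is ∫|v| dt — sum the magnitudes of each area piece.
0–5 s: |6| × 5 = 30 m
5–7 s: |-8| × 2 = 16 m
7–10 s: |-6| × 3 = 18 m
10–12 s: |4| × 2 = 8 m
Total distance = 72 m

72 m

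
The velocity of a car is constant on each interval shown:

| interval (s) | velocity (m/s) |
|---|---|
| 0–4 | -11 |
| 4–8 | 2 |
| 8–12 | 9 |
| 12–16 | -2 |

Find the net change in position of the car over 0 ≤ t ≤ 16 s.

-8 m

Displacement is the signed area under the v-t curve.
0–4 s: -11 × 4 = -44 m
4–8 s: 2 × 4 = 8 m
8–12 s: 9 × 4 = 36 m
12–16 s: -2 × 4 = -8 m
Net displacement = -8 m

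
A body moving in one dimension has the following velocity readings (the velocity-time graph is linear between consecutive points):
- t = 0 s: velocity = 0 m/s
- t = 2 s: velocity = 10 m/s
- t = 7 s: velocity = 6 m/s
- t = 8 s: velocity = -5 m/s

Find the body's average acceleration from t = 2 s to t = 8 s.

Average acceleration = Δv/Δt = (-5 − 10)/(8 − 2) = -2.5 m/s².

-2.5 m/s²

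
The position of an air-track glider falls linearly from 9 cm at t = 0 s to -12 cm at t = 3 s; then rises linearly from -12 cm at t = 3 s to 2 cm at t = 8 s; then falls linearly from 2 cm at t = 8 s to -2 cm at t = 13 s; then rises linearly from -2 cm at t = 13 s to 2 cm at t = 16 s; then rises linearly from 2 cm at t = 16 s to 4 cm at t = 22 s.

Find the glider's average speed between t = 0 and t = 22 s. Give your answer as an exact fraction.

45/22 cm/s

Average speed = (total path length)/(elapsed time); on a piecewise-linear x-t graph the path length is Σ|Δx|.
0–3 s: |Δx| = |-12 − 9| = 21 cm
3–8 s: |Δx| = |2 − -12| = 14 cm
8–13 s: |Δx| = |-2 − 2| = 4 cm
13–16 s: |Δx| = |2 − -2| = 4 cm
16–22 s: |Δx| = |4 − 2| = 2 cm
Total path = 45 cm; average speed = 45/22 = 45/22 cm/s.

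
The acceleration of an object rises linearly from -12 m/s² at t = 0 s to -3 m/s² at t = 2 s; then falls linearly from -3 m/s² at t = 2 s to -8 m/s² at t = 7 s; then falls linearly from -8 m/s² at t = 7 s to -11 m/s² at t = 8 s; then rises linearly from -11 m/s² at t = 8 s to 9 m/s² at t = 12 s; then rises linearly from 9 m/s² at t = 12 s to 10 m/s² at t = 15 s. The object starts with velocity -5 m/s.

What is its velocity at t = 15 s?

Δv equals the area under the a-t graph; then v = v₀ + Δv.
0–2 s: ½(-12 + -3)(2) = -15 m/s
2–7 s: ½(-3 + -8)(5) = -27.5 m/s
7–8 s: ½(-8 + -11)(1) = -9.5 m/s
8–12 s: ½(-11 + 9)(4) = -4 m/s
12–15 s: ½(9 + 10)(3) = 28.5 m/s
Δv = -27.5 m/s, so v(15) = -5 + (-27.5) = -32.5 m/s.

-32.5 m/s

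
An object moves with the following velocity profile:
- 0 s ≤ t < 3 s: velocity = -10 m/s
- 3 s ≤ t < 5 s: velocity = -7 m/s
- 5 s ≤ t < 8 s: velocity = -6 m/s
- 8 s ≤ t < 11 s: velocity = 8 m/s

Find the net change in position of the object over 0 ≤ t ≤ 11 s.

-38 m

Net displacement equals the area under the velocity-time graph (areas below the axis count negative).
0–3 s: -10 × 3 = -30 m
3–5 s: -7 × 2 = -14 m
5–8 s: -6 × 3 = -18 m
8–11 s: 8 × 3 = 24 m
Net displacement = -38 m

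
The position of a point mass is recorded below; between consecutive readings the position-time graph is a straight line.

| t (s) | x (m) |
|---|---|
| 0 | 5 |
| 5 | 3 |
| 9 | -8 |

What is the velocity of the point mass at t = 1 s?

Velocity is the slope of the x-t graph on 0–5 s: (3 − 5)/(5 − 0) = -0.4 m/s.

-0.4 m/s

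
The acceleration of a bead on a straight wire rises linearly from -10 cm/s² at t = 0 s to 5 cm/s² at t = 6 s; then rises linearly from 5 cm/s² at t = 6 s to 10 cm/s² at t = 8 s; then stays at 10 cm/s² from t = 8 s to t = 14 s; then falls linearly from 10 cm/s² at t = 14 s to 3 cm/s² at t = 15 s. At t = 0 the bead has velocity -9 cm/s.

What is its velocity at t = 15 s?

57.5 cm/s

Δv equals the area under the a-t graph; then v = v₀ + Δv.
0–6 s: ½(-10 + 5)(6) = -15 cm/s
6–8 s: ½(5 + 10)(2) = 15 cm/s
8–14 s: 10 × 6 = 60 cm/s
14–15 s: ½(10 + 3)(1) = 6.5 cm/s
Δv = 66.5 cm/s, so v(15) = -9 + (66.5) = 57.5 cm/s.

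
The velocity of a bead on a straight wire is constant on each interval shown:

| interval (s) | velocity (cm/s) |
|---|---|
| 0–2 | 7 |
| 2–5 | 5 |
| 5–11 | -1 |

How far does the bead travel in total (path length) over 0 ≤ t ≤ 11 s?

Total distance travelled is ∫|v| dt — sum the magnitudes of each area piece.
0–2 s: |7| × 2 = 14 cm
2–5 s: |5| × 3 = 15 cm
5–11 s: |-1| × 6 = 6 cm
Total distance = 35 cm

35 cm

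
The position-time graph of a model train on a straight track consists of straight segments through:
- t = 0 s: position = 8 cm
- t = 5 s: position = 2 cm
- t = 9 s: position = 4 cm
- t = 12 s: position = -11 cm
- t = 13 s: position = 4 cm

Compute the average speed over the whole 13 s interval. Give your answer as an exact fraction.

38/13 cm/s

Average speed = (total path length)/(elapsed time); on a piecewise-linear x-t graph the path length is Σ|Δx|.
0–5 s: |Δx| = |2 − 8| = 6 cm
5–9 s: |Δx| = |4 − 2| = 2 cm
9–12 s: |Δx| = |-11 − 4| = 15 cm
12–13 s: |Δx| = |4 − -11| = 15 cm
Total path = 38 cm; average speed = 38/13 = 38/13 cm/s.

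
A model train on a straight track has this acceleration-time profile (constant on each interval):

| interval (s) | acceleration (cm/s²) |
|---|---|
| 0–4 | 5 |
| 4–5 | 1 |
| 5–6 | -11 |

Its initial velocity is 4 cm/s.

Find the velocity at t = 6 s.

Δv equals the area under the a-t graph; then v = v₀ + Δv.
0–4 s: 5 × 4 = 20 cm/s
4–5 s: 1 × 1 = 1 cm/s
5–6 s: -11 × 1 = -11 cm/s
Δv = 10 cm/s, so v(6) = 4 + (10) = 14 cm/s.

14 cm/s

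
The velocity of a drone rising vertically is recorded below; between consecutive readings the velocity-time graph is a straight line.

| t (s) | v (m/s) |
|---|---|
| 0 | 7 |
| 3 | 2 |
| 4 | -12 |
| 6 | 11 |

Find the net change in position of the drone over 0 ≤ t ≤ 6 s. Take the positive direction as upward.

7.5 m

Displacement is the signed area under the v-t curve.
0–3 s: ½(7 + 2)(3) = 13.5 m
3–4 s: ½(2 + -12)(1) = -5 m
4–6 s: ½(-12 + 11)(2) = -1 m
Net displacement = 7.5 m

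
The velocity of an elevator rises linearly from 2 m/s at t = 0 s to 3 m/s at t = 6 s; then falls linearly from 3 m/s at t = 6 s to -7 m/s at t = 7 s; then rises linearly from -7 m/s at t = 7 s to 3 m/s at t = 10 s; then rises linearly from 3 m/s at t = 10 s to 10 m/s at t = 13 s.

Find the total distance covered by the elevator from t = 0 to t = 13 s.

46.1 m

Distance (not displacement) is the total path length: add the absolute areas under v-t.
0–6 s: |½(2 + 3)(6)| = 15 m
6–7 s: v = 0 at t = 6.3 s; triangle areas 0.45 + 2.45 = 2.9 m
7–10 s: v = 0 at t = 9.1 s; triangle areas 7.35 + 1.35 = 8.7 m
10–13 s: |½(3 + 10)(3)| = 19.5 m
Total distance = 46.1 m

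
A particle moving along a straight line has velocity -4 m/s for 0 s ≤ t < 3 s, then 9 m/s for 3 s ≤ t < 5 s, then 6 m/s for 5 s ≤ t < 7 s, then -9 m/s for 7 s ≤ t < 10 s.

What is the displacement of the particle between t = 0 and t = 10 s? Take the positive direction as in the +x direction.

Net displacement equals the area under the velocity-time graph (areas below the axis count negative).
0–3 s: -4 × 3 = -12 m
3–5 s: 9 × 2 = 18 m
5–7 s: 6 × 2 = 12 m
7–10 s: -9 × 3 = -27 m
Net displacement = -9 m

-9 m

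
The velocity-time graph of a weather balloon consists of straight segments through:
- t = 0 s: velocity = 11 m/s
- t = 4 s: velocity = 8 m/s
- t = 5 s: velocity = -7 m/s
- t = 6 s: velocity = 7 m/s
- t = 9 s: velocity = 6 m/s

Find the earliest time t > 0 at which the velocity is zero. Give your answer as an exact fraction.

v changes sign on 4–5 s (from 8 to -7); the graph is linear there, so v = 0 at t = 4 + (-8)·(5 − 4)/(-7 − 8) = 68/15 s.

t = 68/15 s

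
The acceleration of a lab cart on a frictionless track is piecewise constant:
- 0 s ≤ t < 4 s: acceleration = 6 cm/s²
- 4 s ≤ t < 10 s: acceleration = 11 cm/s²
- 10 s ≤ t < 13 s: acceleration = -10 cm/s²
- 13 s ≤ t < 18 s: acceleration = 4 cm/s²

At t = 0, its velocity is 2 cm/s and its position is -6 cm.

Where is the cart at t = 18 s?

On each constant-a segment, Δv = aΔt and Δx = v₀Δt + ½aΔt²; chain segment to segment.
0–4 s: v starts 2 cm/s; Δx = 2·4 + ½·6·4² = 56 cm; v ends 26 cm/s.
4–10 s: v starts 26 cm/s; Δx = 26·6 + ½·11·6² = 354 cm; v ends 92 cm/s.
10–13 s: v starts 92 cm/s; Δx = 92·3 + ½·-10·3² = 231 cm; v ends 62 cm/s.
13–18 s: v starts 62 cm/s; Δx = 62·5 + ½·4·5² = 360 cm; v ends 82 cm/s.
x(18) = -6 + Σ Δx = 995 cm.

995 cm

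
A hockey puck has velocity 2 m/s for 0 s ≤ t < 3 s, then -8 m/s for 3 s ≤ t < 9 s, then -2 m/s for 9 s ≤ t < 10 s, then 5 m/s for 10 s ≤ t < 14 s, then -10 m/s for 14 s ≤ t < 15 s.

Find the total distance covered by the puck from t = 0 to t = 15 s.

86 m

Distance (not displacement) is the total path length: add the absolute areas under v-t.
0–3 s: |2| × 3 = 6 m
3–9 s: |-8| × 6 = 48 m
9–10 s: |-2| × 1 = 2 m
10–14 s: |5| × 4 = 20 m
14–15 s: |-10| × 1 = 10 m
Total distance = 86 m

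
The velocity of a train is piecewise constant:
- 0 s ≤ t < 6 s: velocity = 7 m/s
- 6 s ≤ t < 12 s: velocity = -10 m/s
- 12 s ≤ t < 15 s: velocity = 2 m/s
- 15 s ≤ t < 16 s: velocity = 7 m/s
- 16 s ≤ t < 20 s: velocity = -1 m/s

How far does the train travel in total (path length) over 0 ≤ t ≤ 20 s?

119 m

Total distance travelled is ∫|v| dt — sum the magnitudes of each area piece.
0–6 s: |7| × 6 = 42 m
6–12 s: |-10| × 6 = 60 m
12–15 s: |2| × 3 = 6 m
15–16 s: |7| × 1 = 7 m
16–20 s: |-1| × 4 = 4 m
Total distance = 119 m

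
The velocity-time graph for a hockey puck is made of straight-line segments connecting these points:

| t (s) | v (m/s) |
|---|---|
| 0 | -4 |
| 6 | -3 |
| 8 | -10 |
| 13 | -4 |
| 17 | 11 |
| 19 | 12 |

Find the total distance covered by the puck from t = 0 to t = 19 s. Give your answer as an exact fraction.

1654/15 m

Distance (not displacement) is the total path length: add the absolute areas under v-t.
0–6 s: |½(-4 + -3)(6)| = 21 m
6–8 s: |½(-3 + -10)(2)| = 13 m
8–13 s: |½(-10 + -4)(5)| = 35 m
13–17 s: v = 0 at t = 211/15 s; triangle areas 32/15 + 242/15 = 274/15 m
17–19 s: |½(11 + 12)(2)| = 23 m
Total distance = 1654/15 m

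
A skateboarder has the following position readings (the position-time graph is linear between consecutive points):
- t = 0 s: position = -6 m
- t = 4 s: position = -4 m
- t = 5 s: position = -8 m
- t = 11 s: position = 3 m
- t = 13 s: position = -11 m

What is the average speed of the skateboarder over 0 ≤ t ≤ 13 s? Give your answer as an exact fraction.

Average speed = (total path length)/(elapsed time); on a piecewise-linear x-t graph the path length is Σ|Δx|.
0–4 s: |Δx| = |-4 − -6| = 2 m
4–5 s: |Δx| = |-8 − -4| = 4 m
5–11 s: |Δx| = |3 − -8| = 11 m
11–13 s: |Δx| = |-11 − 3| = 14 m
Total path = 31 m; average speed = 31/13 = 31/13 m/s.

31/13 m/s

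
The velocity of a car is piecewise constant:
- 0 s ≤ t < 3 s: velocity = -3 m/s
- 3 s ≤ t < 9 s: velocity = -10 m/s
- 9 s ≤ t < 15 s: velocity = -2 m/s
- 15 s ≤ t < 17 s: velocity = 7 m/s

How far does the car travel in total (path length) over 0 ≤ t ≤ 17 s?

95 m

Total distance travelled is ∫|v| dt — sum the magnitudes of each area piece.
0–3 s: |-3| × 3 = 9 m
3–9 s: |-10| × 6 = 60 m
9–15 s: |-2| × 6 = 12 m
15–17 s: |7| × 2 = 14 m
Total distance = 95 m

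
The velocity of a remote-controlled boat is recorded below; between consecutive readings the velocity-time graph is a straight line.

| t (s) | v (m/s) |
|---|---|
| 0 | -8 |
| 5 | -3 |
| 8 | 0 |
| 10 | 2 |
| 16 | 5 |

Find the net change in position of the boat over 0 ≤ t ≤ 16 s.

-9 m

Displacement is the signed area under the v-t curve.
0–5 s: ½(-8 + -3)(5) = -27.5 m
5–8 s: ½(-3 + 0)(3) = -4.5 m
8–10 s: ½(0 + 2)(2) = 2 m
10–16 s: ½(2 + 5)(6) = 21 m
Net displacement = -9 m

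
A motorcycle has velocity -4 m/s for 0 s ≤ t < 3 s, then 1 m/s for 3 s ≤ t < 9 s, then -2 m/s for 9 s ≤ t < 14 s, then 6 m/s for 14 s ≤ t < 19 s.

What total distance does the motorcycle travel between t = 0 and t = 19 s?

Distance (not displacement) is the total path length: add the absolute areas under v-t.
0–3 s: |-4| × 3 = 12 m
3–9 s: |1| × 6 = 6 m
9–14 s: |-2| × 5 = 10 m
14–19 s: |6| × 5 = 30 m
Total distance = 58 m

58 m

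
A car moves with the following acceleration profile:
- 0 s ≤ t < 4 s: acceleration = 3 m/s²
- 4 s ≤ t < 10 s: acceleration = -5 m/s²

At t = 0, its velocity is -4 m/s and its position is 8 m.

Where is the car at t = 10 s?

On each constant-a segment, Δv = aΔt and Δx = v₀Δt + ½aΔt²; chain segment to segment.
0–4 s: v starts -4 m/s; Δx = -4·4 + ½·3·4² = 8 m; v ends 8 m/s.
4–10 s: v starts 8 m/s; Δx = 8·6 + ½·-5·6² = -42 m; v ends -22 m/s.
x(10) = 8 + Σ Δx = -26 m.

-26 m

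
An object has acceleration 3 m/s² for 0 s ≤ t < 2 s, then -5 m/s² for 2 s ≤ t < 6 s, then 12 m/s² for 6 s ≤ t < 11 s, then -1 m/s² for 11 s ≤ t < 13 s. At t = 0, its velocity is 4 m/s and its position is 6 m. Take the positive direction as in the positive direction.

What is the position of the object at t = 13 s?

218 m

On each constant-a segment, Δv = aΔt and Δx = v₀Δt + ½aΔt²; chain segment to segment.
0–2 s: v starts 4 m/s; Δx = 4·2 + ½·3·2² = 14 m; v ends 10 m/s.
2–6 s: v starts 10 m/s; Δx = 10·4 + ½·-5·4² = 0 m; v ends -10 m/s.
6–11 s: v starts -10 m/s; Δx = -10·5 + ½·12·5² = 100 m; v ends 50 m/s.
11–13 s: v starts 50 m/s; Δx = 50·2 + ½·-1·2² = 98 m; v ends 48 m/s.
x(13) = 6 + Σ Δx = 218 m.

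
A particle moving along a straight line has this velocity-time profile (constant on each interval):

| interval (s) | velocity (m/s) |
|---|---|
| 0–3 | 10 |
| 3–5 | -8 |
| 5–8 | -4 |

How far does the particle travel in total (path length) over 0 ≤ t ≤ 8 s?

Total distance travelled is ∫|v| dt — sum the magnitudes of each area piece.
0–3 s: |10| × 3 = 30 m
3–5 s: |-8| × 2 = 16 m
5–8 s: |-4| × 3 = 12 m
Total distance = 58 m

58 m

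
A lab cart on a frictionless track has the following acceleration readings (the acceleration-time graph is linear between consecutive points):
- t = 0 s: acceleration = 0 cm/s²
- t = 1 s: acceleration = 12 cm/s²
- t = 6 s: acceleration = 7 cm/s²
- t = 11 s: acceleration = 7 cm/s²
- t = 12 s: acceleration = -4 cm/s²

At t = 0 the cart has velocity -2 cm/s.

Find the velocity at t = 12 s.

Δv equals the area under the a-t graph; then v = v₀ + Δv.
0–1 s: ½(0 + 12)(1) = 6 cm/s
1–6 s: ½(12 + 7)(5) = 47.5 cm/s
6–11 s: 7 × 5 = 35 cm/s
11–12 s: ½(7 + -4)(1) = 1.5 cm/s
Δv = 90 cm/s, so v(12) = -2 + (90) = 88 cm/s.

88 cm/s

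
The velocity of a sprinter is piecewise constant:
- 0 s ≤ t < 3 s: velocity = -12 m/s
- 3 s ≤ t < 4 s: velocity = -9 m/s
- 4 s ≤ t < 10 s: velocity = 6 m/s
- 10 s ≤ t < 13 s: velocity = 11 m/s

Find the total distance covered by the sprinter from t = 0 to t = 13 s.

114 m

Distance (not displacement) is the total path length: add the absolute areas under v-t.
0–3 s: |-12| × 3 = 36 m
3–4 s: |-9| × 1 = 9 m
4–10 s: |6| × 6 = 36 m
10–13 s: |11| × 3 = 33 m
Total distance = 114 m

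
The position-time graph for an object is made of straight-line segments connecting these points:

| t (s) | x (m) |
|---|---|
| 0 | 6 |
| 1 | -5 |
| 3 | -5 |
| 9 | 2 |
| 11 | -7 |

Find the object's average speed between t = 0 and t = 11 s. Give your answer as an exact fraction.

Average speed = (total path length)/(elapsed time); on a piecewise-linear x-t graph the path length is Σ|Δx|.
0–1 s: |Δx| = |-5 − 6| = 11 m
1–3 s: |Δx| = |-5 − -5| = 0 m
3–9 s: |Δx| = |2 − -5| = 7 m
9–11 s: |Δx| = |-7 − 2| = 9 m
Total path = 27 m; average speed = 27/11 = 27/11 m/s.

27/11 m/s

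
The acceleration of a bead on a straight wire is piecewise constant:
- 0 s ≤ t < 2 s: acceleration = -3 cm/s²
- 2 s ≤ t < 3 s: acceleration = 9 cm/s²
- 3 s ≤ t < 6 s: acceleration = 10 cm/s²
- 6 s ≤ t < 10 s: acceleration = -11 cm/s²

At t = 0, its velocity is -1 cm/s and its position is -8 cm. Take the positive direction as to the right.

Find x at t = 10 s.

On each constant-a segment, Δv = aΔt and Δx = v₀Δt + ½aΔt²; chain segment to segment.
0–2 s: v starts -1 cm/s; Δx = -1·2 + ½·-3·2² = -8 cm; v ends -7 cm/s.
2–3 s: v starts -7 cm/s; Δx = -7·1 + ½·9·1² = -2.5 cm; v ends 2 cm/s.
3–6 s: v starts 2 cm/s; Δx = 2·3 + ½·10·3² = 51 cm; v ends 32 cm/s.
6–10 s: v starts 32 cm/s; Δx = 32·4 + ½·-11·4² = 40 cm; v ends -12 cm/s.
x(10) = -8 + Σ Δx = 72.5 cm.

72.5 cm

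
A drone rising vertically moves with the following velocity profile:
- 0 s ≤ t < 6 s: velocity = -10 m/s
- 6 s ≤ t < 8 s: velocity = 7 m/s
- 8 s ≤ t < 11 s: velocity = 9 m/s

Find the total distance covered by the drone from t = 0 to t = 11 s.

Distance (not displacement) is the total path length: add the absolute areas under v-t.
0–6 s: |-10| × 6 = 60 m
6–8 s: |7| × 2 = 14 m
8–11 s: |9| × 3 = 27 m
Total distance = 101 m

101 m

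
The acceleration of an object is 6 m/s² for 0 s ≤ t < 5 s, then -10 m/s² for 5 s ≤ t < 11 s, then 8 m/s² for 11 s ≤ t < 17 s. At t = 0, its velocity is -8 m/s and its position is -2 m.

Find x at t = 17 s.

On each constant-a segment, Δv = aΔt and Δx = v₀Δt + ½aΔt²; chain segment to segment.
0–5 s: v starts -8 m/s; Δx = -8·5 + ½·6·5² = 35 m; v ends 22 m/s.
5–11 s: v starts 22 m/s; Δx = 22·6 + ½·-10·6² = -48 m; v ends -38 m/s.
11–17 s: v starts -38 m/s; Δx = -38·6 + ½·8·6² = -84 m; v ends 10 m/s.
x(17) = -2 + Σ Δx = -99 m.

-99 m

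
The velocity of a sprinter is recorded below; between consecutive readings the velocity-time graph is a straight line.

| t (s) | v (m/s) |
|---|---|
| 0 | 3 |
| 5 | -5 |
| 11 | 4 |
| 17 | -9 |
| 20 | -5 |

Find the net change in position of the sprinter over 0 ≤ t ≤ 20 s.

-44 m

Displacement is the signed area under the v-t curve.
0–5 s: ½(3 + -5)(5) = -5 m
5–11 s: ½(-5 + 4)(6) = -3 m
11–17 s: ½(4 + -9)(6) = -15 m
17–20 s: ½(-9 + -5)(3) = -21 m
Net displacement = -44 m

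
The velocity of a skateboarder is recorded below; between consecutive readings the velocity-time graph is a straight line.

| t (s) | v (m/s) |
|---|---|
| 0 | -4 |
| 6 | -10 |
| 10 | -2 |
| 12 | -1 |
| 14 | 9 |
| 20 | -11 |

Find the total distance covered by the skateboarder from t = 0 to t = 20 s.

107.5 m

Distance (not displacement) is the total path length: add the absolute areas under v-t.
0–6 s: |½(-4 + -10)(6)| = 42 m
6–10 s: |½(-10 + -2)(4)| = 24 m
10–12 s: |½(-2 + -1)(2)| = 3 m
12–14 s: v = 0 at t = 12.2 s; triangle areas 0.1 + 8.1 = 8.2 m
14–20 s: v = 0 at t = 16.7 s; triangle areas 12.15 + 18.15 = 30.3 m
Total distance = 107.5 m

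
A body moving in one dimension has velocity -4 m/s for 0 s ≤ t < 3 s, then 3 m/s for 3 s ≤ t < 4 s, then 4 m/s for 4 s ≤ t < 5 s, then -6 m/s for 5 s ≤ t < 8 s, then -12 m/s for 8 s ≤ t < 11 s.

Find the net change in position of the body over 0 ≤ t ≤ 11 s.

-59 m

Displacement is the signed area under the v-t curve.
0–3 s: -4 × 3 = -12 m
3–4 s: 3 × 1 = 3 m
4–5 s: 4 × 1 = 4 m
5–8 s: -6 × 3 = -18 m
8–11 s: -12 × 3 = -36 m
Net displacement = -59 m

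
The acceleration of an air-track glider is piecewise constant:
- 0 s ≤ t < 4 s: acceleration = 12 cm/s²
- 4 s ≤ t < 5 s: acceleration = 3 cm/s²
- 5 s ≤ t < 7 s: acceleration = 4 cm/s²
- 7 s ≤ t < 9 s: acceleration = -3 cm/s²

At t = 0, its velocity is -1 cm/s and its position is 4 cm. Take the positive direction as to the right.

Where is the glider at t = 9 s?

On each constant-a segment, Δv = aΔt and Δx = v₀Δt + ½aΔt²; chain segment to segment.
0–4 s: v starts -1 cm/s; Δx = -1·4 + ½·12·4² = 92 cm; v ends 47 cm/s.
4–5 s: v starts 47 cm/s; Δx = 47·1 + ½·3·1² = 48.5 cm; v ends 50 cm/s.
5–7 s: v starts 50 cm/s; Δx = 50·2 + ½·4·2² = 108 cm; v ends 58 cm/s.
7–9 s: v starts 58 cm/s; Δx = 58·2 + ½·-3·2² = 110 cm; v ends 52 cm/s.
x(9) = 4 + Σ Δx = 362.5 cm.

362.5 cm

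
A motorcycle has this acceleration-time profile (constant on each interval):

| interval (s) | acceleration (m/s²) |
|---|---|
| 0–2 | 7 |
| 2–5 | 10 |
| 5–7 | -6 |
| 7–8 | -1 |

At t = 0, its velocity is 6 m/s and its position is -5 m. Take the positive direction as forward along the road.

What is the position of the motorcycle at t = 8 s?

On each constant-a segment, Δv = aΔt and Δx = v₀Δt + ½aΔt²; chain segment to segment.
0–2 s: v starts 6 m/s; Δx = 6·2 + ½·7·2² = 26 m; v ends 20 m/s.
2–5 s: v starts 20 m/s; Δx = 20·3 + ½·10·3² = 105 m; v ends 50 m/s.
5–7 s: v starts 50 m/s; Δx = 50·2 + ½·-6·2² = 88 m; v ends 38 m/s.
7–8 s: v starts 38 m/s; Δx = 38·1 + ½·-1·1² = 37.5 m; v ends 37 m/s.
x(8) = -5 + Σ Δx = 251.5 m.

251.5 m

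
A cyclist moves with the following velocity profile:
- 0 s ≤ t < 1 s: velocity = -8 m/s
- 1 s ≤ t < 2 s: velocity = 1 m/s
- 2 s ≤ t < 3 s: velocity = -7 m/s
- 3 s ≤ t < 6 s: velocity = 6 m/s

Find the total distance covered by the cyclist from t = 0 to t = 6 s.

34 m

Distance (not displacement) is the total path length: add the absolute areas under v-t.
0–1 s: |-8| × 1 = 8 m
1–2 s: |1| × 1 = 1 m
2–3 s: |-7| × 1 = 7 m
3–6 s: |6| × 3 = 18 m
Total distance = 34 m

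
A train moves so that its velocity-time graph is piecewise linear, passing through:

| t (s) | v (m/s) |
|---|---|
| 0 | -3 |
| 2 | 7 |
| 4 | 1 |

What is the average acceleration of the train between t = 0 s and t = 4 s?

Average acceleration = Δv/Δt = (1 − -3)/(4 − 0) = 1 m/s².

1 m/s²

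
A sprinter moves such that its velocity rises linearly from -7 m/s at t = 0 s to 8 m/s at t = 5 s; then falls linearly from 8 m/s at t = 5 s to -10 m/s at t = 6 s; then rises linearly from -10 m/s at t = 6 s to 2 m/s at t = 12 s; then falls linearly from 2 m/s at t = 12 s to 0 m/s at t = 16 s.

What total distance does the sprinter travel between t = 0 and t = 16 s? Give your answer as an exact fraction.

Total distance travelled is ∫|v| dt — sum the magnitudes of each area piece.
0–5 s: v = 0 at t = 7/3 s; triangle areas 49/6 + 32/3 = 113/6 m
5–6 s: v = 0 at t = 49/9 s; triangle areas 16/9 + 25/9 = 41/9 m
6–12 s: v = 0 at t = 11 s; triangle areas 25 + 1 = 26 m
12–16 s: |½(2 + 0)(4)| = 4 m
Total distance = 961/18 m

961/18 m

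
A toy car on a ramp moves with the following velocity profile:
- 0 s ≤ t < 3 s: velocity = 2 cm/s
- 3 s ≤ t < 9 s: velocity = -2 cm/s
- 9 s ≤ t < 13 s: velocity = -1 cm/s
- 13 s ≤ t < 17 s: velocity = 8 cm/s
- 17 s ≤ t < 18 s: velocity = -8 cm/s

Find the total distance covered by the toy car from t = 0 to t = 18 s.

Distance (not displacement) is the total path length: add the absolute areas under v-t.
0–3 s: |2| × 3 = 6 cm
3–9 s: |-2| × 6 = 12 cm
9–13 s: |-1| × 4 = 4 cm
13–17 s: |8| × 4 = 32 cm
17–18 s: |-8| × 1 = 8 cm
Total distance = 62 cm

62 cm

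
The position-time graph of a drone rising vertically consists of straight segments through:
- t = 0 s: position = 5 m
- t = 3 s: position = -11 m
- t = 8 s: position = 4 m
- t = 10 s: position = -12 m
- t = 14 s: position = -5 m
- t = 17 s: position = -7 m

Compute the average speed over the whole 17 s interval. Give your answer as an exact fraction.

56/17 m/s

Average speed = (total path length)/(elapsed time); on a piecewise-linear x-t graph the path length is Σ|Δx|.
0–3 s: |Δx| = |-11 − 5| = 16 m
3–8 s: |Δx| = |4 − -11| = 15 m
8–10 s: |Δx| = |-12 − 4| = 16 m
10–14 s: |Δx| = |-5 − -12| = 7 m
14–17 s: |Δx| = |-7 − -5| = 2 m
Total path = 56 m; average speed = 56/17 = 56/17 m/s.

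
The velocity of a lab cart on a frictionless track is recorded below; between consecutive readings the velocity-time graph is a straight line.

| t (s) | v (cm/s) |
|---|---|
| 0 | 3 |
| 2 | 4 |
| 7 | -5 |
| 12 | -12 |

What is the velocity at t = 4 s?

0.4 cm/s

On 2–7 s the graph is linear from 4 to -5 cm/s: v(4) = 4 + (-5 − 4)·(4 − 2)/(7 − 2) = 0.4 cm/s.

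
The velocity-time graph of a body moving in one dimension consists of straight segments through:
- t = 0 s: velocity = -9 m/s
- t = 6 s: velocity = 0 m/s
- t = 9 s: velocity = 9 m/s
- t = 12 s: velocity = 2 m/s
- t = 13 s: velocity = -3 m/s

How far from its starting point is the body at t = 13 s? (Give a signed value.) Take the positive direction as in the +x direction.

Displacement is the signed area under the v-t curve.
0–6 s: ½(-9 + 0)(6) = -27 m
6–9 s: ½(0 + 9)(3) = 13.5 m
9–12 s: ½(9 + 2)(3) = 16.5 m
12–13 s: ½(2 + -3)(1) = -0.5 m
Net displacement = 2.5 m

2.5 m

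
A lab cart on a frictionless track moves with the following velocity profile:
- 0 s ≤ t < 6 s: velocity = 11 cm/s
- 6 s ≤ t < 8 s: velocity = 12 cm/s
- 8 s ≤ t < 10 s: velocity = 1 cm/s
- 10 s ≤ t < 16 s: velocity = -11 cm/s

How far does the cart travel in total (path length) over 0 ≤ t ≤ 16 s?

Distance (not displacement) is the total path length: add the absolute areas under v-t.
0–6 s: |11| × 6 = 66 cm
6–8 s: |12| × 2 = 24 cm
8–10 s: |1| × 2 = 2 cm
10–16 s: |-11| × 6 = 66 cm
Total distance = 158 cm

158 cm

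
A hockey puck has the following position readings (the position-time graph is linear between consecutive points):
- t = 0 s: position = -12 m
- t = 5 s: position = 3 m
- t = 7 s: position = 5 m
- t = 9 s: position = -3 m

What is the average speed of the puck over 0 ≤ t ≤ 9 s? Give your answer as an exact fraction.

Average speed = (total path length)/(elapsed time); on a piecewise-linear x-t graph the path length is Σ|Δx|.
0–5 s: |Δx| = |3 − -12| = 15 m
5–7 s: |Δx| = |5 − 3| = 2 m
7–9 s: |Δx| = |-3 − 5| = 8 m
Total path = 25 m; average speed = 25/9 = 25/9 m/s.

25/9 m/s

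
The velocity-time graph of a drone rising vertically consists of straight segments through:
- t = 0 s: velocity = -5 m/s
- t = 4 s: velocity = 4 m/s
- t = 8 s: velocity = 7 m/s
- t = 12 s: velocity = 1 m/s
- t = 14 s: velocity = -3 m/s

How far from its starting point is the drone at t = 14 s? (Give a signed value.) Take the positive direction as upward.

Net displacement equals the area under the velocity-time graph (areas below the axis count negative).
0–4 s: ½(-5 + 4)(4) = -2 m
4–8 s: ½(4 + 7)(4) = 22 m
8–12 s: ½(7 + 1)(4) = 16 m
12–14 s: ½(1 + -3)(2) = -2 m
Net displacement = 34 m

34 m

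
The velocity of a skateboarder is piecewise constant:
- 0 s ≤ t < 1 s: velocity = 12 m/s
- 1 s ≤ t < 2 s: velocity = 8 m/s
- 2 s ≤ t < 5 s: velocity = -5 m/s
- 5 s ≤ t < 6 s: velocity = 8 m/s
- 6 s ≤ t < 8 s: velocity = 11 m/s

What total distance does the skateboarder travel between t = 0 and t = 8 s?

Total distance travelled is ∫|v| dt — sum the magnitudes of each area piece.
0–1 s: |12| × 1 = 12 m
1–2 s: |8| × 1 = 8 m
2–5 s: |-5| × 3 = 15 m
5–6 s: |8| × 1 = 8 m
6–8 s: |11| × 2 = 22 m
Total distance = 65 m

65 m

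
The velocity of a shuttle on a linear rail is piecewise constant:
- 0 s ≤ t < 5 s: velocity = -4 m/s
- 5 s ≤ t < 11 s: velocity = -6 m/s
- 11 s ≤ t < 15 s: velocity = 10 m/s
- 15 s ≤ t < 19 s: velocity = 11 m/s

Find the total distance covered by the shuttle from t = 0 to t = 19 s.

140 m

Distance (not displacement) is the total path length: add the absolute areas under v-t.
0–5 s: |-4| × 5 = 20 m
5–11 s: |-6| × 6 = 36 m
11–15 s: |10| × 4 = 40 m
15–19 s: |11| × 4 = 44 m
Total distance = 140 m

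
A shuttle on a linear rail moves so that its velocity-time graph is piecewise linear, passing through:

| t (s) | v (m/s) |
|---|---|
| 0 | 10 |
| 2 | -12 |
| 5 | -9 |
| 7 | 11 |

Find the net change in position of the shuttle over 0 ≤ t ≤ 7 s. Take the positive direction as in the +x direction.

-31.5 m

Net displacement equals the area under the velocity-time graph (areas below the axis count negative).
0–2 s: ½(10 + -12)(2) = -2 m
2–5 s: ½(-12 + -9)(3) = -31.5 m
5–7 s: ½(-9 + 11)(2) = 2 m
Net displacement = -31.5 m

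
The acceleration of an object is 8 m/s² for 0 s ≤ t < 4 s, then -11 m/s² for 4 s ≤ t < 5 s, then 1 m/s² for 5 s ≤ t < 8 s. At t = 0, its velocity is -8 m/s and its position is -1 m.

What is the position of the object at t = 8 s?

On each constant-a segment, Δv = aΔt and Δx = v₀Δt + ½aΔt²; chain segment to segment.
0–4 s: v starts -8 m/s; Δx = -8·4 + ½·8·4² = 32 m; v ends 24 m/s.
4–5 s: v starts 24 m/s; Δx = 24·1 + ½·-11·1² = 18.5 m; v ends 13 m/s.
5–8 s: v starts 13 m/s; Δx = 13·3 + ½·1·3² = 43.5 m; v ends 16 m/s.
x(8) = -1 + Σ Δx = 93 m.

93 m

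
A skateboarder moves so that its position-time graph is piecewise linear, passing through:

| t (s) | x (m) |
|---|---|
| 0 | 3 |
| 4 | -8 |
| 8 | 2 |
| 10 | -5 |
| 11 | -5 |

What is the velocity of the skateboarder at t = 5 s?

2.5 m/s

Velocity is the slope of the x-t graph on 4–8 s: (2 − -8)/(8 − 4) = 2.5 m/s.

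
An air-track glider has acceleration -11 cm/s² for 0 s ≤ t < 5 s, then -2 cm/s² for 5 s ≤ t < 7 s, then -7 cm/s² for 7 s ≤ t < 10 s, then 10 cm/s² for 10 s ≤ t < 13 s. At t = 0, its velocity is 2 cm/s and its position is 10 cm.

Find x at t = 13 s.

-619 cm

On each constant-a segment, Δv = aΔt and Δx = v₀Δt + ½aΔt²; chain segment to segment.
0–5 s: v starts 2 cm/s; Δx = 2·5 + ½·-11·5² = -127.5 cm; v ends -53 cm/s.
5–7 s: v starts -53 cm/s; Δx = -53·2 + ½·-2·2² = -110 cm; v ends -57 cm/s.
7–10 s: v starts -57 cm/s; Δx = -57·3 + ½·-7·3² = -202.5 cm; v ends -78 cm/s.
10–13 s: v starts -78 cm/s; Δx = -78·3 + ½·10·3² = -189 cm; v ends -48 cm/s.
x(13) = 10 + Σ Δx = -619 cm.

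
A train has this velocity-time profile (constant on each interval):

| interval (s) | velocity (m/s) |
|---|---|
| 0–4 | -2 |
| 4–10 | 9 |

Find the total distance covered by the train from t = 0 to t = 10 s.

Total distance travelled is ∫|v| dt — sum the magnitudes of each area piece.
0–4 s: |-2| × 4 = 8 m
4–10 s: |9| × 6 = 54 m
Total distance = 62 m

62 m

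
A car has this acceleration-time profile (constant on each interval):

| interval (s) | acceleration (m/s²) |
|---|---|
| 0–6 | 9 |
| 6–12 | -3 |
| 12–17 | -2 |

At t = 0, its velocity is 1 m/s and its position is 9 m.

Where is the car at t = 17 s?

613 m

On each constant-a segment, Δv = aΔt and Δx = v₀Δt + ½aΔt²; chain segment to segment.
0–6 s: v starts 1 m/s; Δx = 1·6 + ½·9·6² = 168 m; v ends 55 m/s.
6–12 s: v starts 55 m/s; Δx = 55·6 + ½·-3·6² = 276 m; v ends 37 m/s.
12–17 s: v starts 37 m/s; Δx = 37·5 + ½·-2·5² = 160 m; v ends 27 m/s.
x(17) = 9 + Σ Δx = 613 m.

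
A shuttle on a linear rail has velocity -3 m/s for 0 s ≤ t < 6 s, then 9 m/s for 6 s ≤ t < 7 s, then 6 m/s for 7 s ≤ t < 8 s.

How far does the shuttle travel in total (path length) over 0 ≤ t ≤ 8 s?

Total distance travelled is ∫|v| dt — sum the magnitudes of each area piece.
0–6 s: |-3| × 6 = 18 m
6–7 s: |9| × 1 = 9 m
7–8 s: |6| × 1 = 6 m
Total distance = 33 m

33 m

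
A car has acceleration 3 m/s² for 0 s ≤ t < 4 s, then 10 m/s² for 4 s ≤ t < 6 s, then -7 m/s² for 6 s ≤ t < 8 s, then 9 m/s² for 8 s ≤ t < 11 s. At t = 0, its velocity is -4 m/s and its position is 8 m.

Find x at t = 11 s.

176.5 m

On each constant-a segment, Δv = aΔt and Δx = v₀Δt + ½aΔt²; chain segment to segment.
0–4 s: v starts -4 m/s; Δx = -4·4 + ½·3·4² = 8 m; v ends 8 m/s.
4–6 s: v starts 8 m/s; Δx = 8·2 + ½·10·2² = 36 m; v ends 28 m/s.
6–8 s: v starts 28 m/s; Δx = 28·2 + ½·-7·2² = 42 m; v ends 14 m/s.
8–11 s: v starts 14 m/s; Δx = 14·3 + ½·9·3² = 82.5 m; v ends 41 m/s.
x(11) = 8 + Σ Δx = 176.5 m.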